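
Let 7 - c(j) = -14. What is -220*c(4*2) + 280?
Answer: -4340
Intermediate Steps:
c(j) = 21 (c(j) = 7 - 1*(-14) = 7 + 14 = 21)
-220*c(4*2) + 280 = -220*21 + 280 = -4620 + 280 = -4340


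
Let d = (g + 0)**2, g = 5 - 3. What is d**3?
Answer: 64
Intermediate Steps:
g = 2
d = 4 (d = (2 + 0)**2 = 2**2 = 4)
d**3 = 4**3 = 64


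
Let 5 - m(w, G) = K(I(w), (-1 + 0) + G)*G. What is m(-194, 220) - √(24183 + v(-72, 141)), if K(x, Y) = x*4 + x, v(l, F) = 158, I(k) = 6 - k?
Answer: -219995 - √24341 ≈ -2.2015e+5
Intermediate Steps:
K(x, Y) = 5*x (K(x, Y) = 4*x + x = 5*x)
m(w, G) = 5 - G*(30 - 5*w) (m(w, G) = 5 - 5*(6 - w)*G = 5 - (30 - 5*w)*G = 5 - G*(30 - 5*w))
m(-194, 220) - √(24183 + v(-72, 141)) = (5 + 5*220*(-6 - 194)) - √(24183 + 158) = (5 + 5*220*(-200)) - √24341 = (5 - 220000) - √24341 = -219995 - √24341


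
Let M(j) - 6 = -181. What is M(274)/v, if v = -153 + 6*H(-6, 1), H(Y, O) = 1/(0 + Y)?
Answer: 25/22 ≈ 1.1364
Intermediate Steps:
H(Y, O) = 1/Y
M(j) = -175 (M(j) = 6 - 181 = -175)
v = -154 (v = -153 + 6/(-6) = -153 + 6*(-1/6) = -153 - 1 = -154)
M(274)/v = -175/(-154) = -175*(-1/154) = 25/22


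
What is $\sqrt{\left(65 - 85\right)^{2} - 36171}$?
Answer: $i \sqrt{35771} \approx 189.13 i$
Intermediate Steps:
$\sqrt{\left(65 - 85\right)^{2} - 36171} = \sqrt{\left(-20\right)^{2} - 36171} = \sqrt{400 - 36171} = \sqrt{-35771} = i \sqrt{35771}$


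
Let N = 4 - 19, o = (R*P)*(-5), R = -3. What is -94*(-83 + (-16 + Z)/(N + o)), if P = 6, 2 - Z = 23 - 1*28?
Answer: 195332/25 ≈ 7813.3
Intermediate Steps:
Z = 7 (Z = 2 - (23 - 1*28) = 2 - (23 - 28) = 2 - 1*(-5) = 2 + 5 = 7)
o = 90 (o = -3*6*(-5) = -18*(-5) = 90)
N = -15
-94*(-83 + (-16 + Z)/(N + o)) = -94*(-83 + (-16 + 7)/(-15 + 90)) = -94*(-83 - 9/75) = -94*(-83 - 9*1/75) = -94*(-83 - 3/25) = -94*(-2078/25) = 195332/25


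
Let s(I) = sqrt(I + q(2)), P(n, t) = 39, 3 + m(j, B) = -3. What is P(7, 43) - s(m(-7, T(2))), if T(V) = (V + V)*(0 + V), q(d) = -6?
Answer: 39 - 2*I*sqrt(3) ≈ 39.0 - 3.4641*I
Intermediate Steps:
T(V) = 2*V**2 (T(V) = (2*V)*V = 2*V**2)
m(j, B) = -6 (m(j, B) = -3 - 3 = -6)
s(I) = sqrt(-6 + I) (s(I) = sqrt(I - 6) = sqrt(-6 + I))
P(7, 43) - s(m(-7, T(2))) = 39 - sqrt(-6 - 6) = 39 - sqrt(-12) = 39 - 2*I*sqrt(3)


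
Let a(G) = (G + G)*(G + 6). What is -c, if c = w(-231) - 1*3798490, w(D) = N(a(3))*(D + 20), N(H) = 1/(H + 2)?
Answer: 212715651/56 ≈ 3.7985e+6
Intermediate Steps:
a(G) = 2*G*(6 + G) (a(G) = (2*G)*(6 + G) = 2*G*(6 + G))
N(H) = 1/(2 + H)
w(D) = 5/14 + D/56 (w(D) = (D + 20)/(2 + 2*3*(6 + 3)) = (20 + D)/(2 + 2*3*9) = (20 + D)/(2 + 54) = (20 + D)/56 = 5/14 + D/56)
c = -212715651/56 (c = (5/14 + (1/56)*(-231)) - 1*3798490 = (5/14 - 33/8) - 3798490 = -211/56 - 3798490 = -212715651/56 ≈ -3.7985e+6)
-c = -1*(-212715651/56) = 212715651/56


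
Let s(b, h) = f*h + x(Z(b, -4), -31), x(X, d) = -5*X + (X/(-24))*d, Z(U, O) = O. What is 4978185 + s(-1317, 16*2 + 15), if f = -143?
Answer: 29828873/6 ≈ 4.9715e+6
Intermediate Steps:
x(X, d) = -5*X - X*d/24 (x(X, d) = -5*X + (X*(-1/24))*d = -5*X + (-X/24)*d = -5*X - X*d/24)
s(b, h) = 89/6 - 143*h (s(b, h) = -143*h - 1/24*(-4)*(120 - 31) = -143*h - 1/24*(-4)*89 = -143*h + 89/6 = 89/6 - 143*h)
4978185 + s(-1317, 16*2 + 15) = 4978185 + (89/6 - 143*(16*2 + 15)) = 4978185 + (89/6 - 143*(32 + 15)) = 4978185 + (89/6 - 143*47) = 4978185 + (89/6 - 6721) = 4978185 - 40237/6 = 29828873/6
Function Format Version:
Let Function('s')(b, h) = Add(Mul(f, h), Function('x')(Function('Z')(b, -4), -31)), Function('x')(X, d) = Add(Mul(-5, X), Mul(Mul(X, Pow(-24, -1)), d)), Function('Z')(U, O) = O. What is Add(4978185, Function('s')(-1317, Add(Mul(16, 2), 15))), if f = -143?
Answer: Rational(29828873, 6) ≈ 4.9715e+6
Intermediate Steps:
Function('x')(X, d) = Add(Mul(-5, X), Mul(Rational(-1, 24), X, d)) (Function('x')(X, d) = Add(Mul(-5, X), Mul(Mul(X, Rational(-1, 24)), d)) = Add(Mul(-5, X), Mul(Mul(Rational(-1, 24), X), d)) = Add(Mul(-5, X), Mul(Rational(-1, 24), X, d)))
Function('s')(b, h) = Add(Rational(89, 6), Mul(-143, h)) (Function('s')(b, h) = Add(Mul(-143, h), Mul(Rational(-1, 24), -4, Add(120, -31))) = Add(Mul(-143, h), Mul(Rational(-1, 24), -4, 89)) = Add(Mul(-143, h), Rational(89, 6)) = Add(Rational(89, 6), Mul(-143, h)))
Add(4978185, Function('s')(-1317, Add(Mul(16, 2), 15))) = Add(4978185, Add(Rational(89, 6), Mul(-143, Add(Mul(16, 2), 15)))) = Add(4978185, Add(Rational(89, 6), Mul(-143, Add(32, 15)))) = Add(4978185, Add(Rational(89, 6), Mul(-143, 47))) = Add(4978185, Add(Rational(89, 6), -6721)) = Add(4978185, Rational(-40237, 6)) = Rational(29828873, 6)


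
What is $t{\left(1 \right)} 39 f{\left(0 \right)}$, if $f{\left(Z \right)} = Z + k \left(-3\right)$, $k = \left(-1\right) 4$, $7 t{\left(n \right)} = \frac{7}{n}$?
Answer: $468$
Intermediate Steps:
$t{\left(n \right)} = \frac{1}{n}$ ($t{\left(n \right)} = \frac{7 \frac{1}{n}}{7} = \frac{1}{n}$)
$k = -4$
$f{\left(Z \right)} = 12 + Z$ ($f{\left(Z \right)} = Z - -12 = Z + 12 = 12 + Z$)
$t{\left(1 \right)} 39 f{\left(0 \right)} = 1^{-1} \cdot 39 \left(12 + 0\right) = 1 \cdot 39 \cdot 12 = 39 \cdot 12 = 468$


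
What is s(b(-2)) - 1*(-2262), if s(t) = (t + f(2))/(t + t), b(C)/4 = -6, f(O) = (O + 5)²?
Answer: 108551/48 ≈ 2261.5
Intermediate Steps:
f(O) = (5 + O)²
b(C) = -24 (b(C) = 4*(-6) = -24)
s(t) = (49 + t)/(2*t) (s(t) = (t + (5 + 2)²)/(t + t) = (t + 7²)/((2*t)) = (t + 49)*(1/(2*t)) = (49 + t)*(1/(2*t)) = (49 + t)/(2*t))
s(b(-2)) - 1*(-2262) = (½)*(49 - 24)/(-24) - 1*(-2262) = (½)*(-1/24)*25 + 2262 = -25/48 + 2262 = 108551/48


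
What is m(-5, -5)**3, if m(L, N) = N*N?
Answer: 15625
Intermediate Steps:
m(L, N) = N**2
m(-5, -5)**3 = ((-5)**2)**3 = 25**3 = 15625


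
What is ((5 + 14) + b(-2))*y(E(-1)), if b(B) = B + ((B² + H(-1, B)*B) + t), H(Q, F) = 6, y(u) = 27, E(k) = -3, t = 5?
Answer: 378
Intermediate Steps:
b(B) = 5 + B² + 7*B (b(B) = B + ((B² + 6*B) + 5) = B + (5 + B² + 6*B) = 5 + B² + 7*B)
((5 + 14) + b(-2))*y(E(-1)) = ((5 + 14) + (5 + (-2)² + 7*(-2)))*27 = (19 + (5 + 4 - 14))*27 = (19 - 5)*27 = 14*27 = 378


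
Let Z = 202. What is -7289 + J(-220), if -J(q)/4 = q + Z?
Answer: -7217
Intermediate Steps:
J(q) = -808 - 4*q (J(q) = -4*(q + 202) = -4*(202 + q) = -808 - 4*q)
-7289 + J(-220) = -7289 + (-808 - 4*(-220)) = -7289 + (-808 + 880) = -7289 + 72 = -7217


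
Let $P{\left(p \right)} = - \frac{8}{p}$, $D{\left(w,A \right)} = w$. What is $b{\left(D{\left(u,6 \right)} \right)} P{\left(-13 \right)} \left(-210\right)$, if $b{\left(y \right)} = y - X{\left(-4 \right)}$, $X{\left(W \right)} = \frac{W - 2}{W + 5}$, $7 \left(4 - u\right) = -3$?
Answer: $- \frac{17520}{13} \approx -1347.7$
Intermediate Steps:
$u = \frac{31}{7}$ ($u = 4 - - \frac{3}{7} = 4 + \frac{3}{7} = \frac{31}{7} \approx 4.4286$)
$X{\left(W \right)} = \frac{-2 + W}{5 + W}$
$b{\left(y \right)} = 6 + y$ ($b{\left(y \right)} = y - \frac{-2 - 4}{5 - 4} = y - 1^{-1} \left(-6\right) = y - 1 \left(-6\right) = y - -6 = y + 6 = 6 + y$)
$b{\left(D{\left(u,6 \right)} \right)} P{\left(-13 \right)} \left(-210\right) = \left(6 + \frac{31}{7}\right) \left(- \frac{8}{-13}\right) \left(-210\right) = \frac{73 \left(\left(-8\right) \left(- \frac{1}{13}\right)\right)}{7} \left(-210\right) = \frac{73}{7} \cdot \frac{8}{13} \left(-210\right) = \frac{584}{91} \left(-210\right) = - \frac{17520}{13}$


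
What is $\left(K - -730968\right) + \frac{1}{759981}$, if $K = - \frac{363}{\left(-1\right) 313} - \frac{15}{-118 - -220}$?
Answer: $\frac{5911871096618215}{8087717802} \approx 7.3097 \cdot 10^{5}$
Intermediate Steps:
$K = \frac{10777}{10642}$ ($K = - \frac{363}{-313} - \frac{15}{-118 + 220} = \left(-363\right) \left(- \frac{1}{313}\right) - \frac{15}{102} = \frac{363}{313} - \frac{5}{34} = \frac{10777}{10642} \approx 1.0127$)
$\left(K - -730968\right) + \frac{1}{759981} = \left(\frac{10777}{10642} - -730968\right) + \frac{1}{759981} = \left(\frac{10777}{10642} + 730968\right) + \frac{1}{759981} = \frac{7778972233}{10642} + \frac{1}{759981} = \frac{5911871096618215}{8087717802}$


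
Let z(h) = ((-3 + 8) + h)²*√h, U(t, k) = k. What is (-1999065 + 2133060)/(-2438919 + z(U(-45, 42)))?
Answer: -15562045305/283243854379 - 98664985*√42/1982706980653 ≈ -0.055265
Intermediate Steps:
z(h) = √h*(5 + h)² (z(h) = (5 + h)²*√h = √h*(5 + h)²)
(-1999065 + 2133060)/(-2438919 + z(U(-45, 42))) = (-1999065 + 2133060)/(-2438919 + √42*(5 + 42)²) = 133995/(-2438919 + √42*47²) = 133995/(-2438919 + √42*2209) = 133995/(-2438919 + 2209*√42)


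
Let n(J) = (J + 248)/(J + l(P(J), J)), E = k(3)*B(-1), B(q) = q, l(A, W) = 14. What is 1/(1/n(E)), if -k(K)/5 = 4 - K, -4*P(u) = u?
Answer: 253/19 ≈ 13.316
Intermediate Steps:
P(u) = -u/4
k(K) = -20 + 5*K (k(K) = -5*(4 - K) = -20 + 5*K)
E = 5 (E = (-20 + 5*3)*(-1) = (-20 + 15)*(-1) = -5*(-1) = 5)
n(J) = (248 + J)/(14 + J) (n(J) = (J + 248)/(J + 14) = (248 + J)/(14 + J))
1/(1/n(E)) = 1/(1/((248 + 5)/(14 + 5))) = 1/(1/(253/19)) = 1/(19/253) = 253/19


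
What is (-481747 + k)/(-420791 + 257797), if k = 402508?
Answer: 79239/162994 ≈ 0.48615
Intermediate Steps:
(-481747 + k)/(-420791 + 257797) = (-481747 + 402508)/(-420791 + 257797) = -79239/(-162994) = -79239*(-1/162994) = 79239/162994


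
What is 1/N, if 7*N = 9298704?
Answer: 7/9298704 ≈ 7.5279e-7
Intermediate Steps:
N = 9298704/7 (N = (⅐)*9298704 = 9298704/7 ≈ 1.3284e+6)
1/N = 1/(9298704/7) = 7/9298704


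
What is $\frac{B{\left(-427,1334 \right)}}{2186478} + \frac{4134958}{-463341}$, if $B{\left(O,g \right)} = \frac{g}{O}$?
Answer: $- \frac{643417559018407}{72097875596691} \approx -8.9242$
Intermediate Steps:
$\frac{B{\left(-427,1334 \right)}}{2186478} + \frac{4134958}{-463341} = \frac{1334 \frac{1}{-427}}{2186478} + \frac{4134958}{-463341} = 1334 \left(- \frac{1}{427}\right) \frac{1}{2186478} + 4134958 \left(- \frac{1}{463341}\right) = \left(- \frac{1334}{427}\right) \frac{1}{2186478} - \frac{4134958}{463341} = - \frac{667}{466813053} - \frac{4134958}{463341} = - \frac{643417559018407}{72097875596691}$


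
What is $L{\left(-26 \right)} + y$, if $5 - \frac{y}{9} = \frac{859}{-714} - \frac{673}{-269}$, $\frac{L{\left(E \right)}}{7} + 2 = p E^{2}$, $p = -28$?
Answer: $- \frac{8481422583}{64022} \approx -1.3248 \cdot 10^{5}$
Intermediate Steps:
$L{\left(E \right)} = -14 - 196 E^{2}$ ($L{\left(E \right)} = -14 + 7 \left(- 28 E^{2}\right) = -14 - 196 E^{2}$)
$y = \frac{2132637}{64022}$ ($y = 45 - 9 \left(\frac{859}{-714} - \frac{673}{-269}\right) = 45 - 9 \left(859 \left(- \frac{1}{714}\right) - - \frac{673}{269}\right) = 45 - 9 \left(- \frac{859}{714} + \frac{673}{269}\right) = 45 - \frac{748353}{64022} = \frac{2132637}{64022} \approx 33.311$)
$L{\left(-26 \right)} + y = \left(-14 - 196 \left(-26\right)^{2}\right) + \frac{2132637}{64022} = \left(-14 - 132496\right) + \frac{2132637}{64022} = -132510 + \frac{2132637}{64022} = - \frac{8481422583}{64022}$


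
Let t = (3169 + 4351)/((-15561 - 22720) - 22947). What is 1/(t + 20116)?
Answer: 15307/307913732 ≈ 4.9712e-5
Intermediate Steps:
t = -1880/15307 (t = 7520/(-38281 - 22947) = 7520/(-61228) = 7520*(-1/61228) = -1880/15307 ≈ -0.12282)
1/(t + 20116) = 1/(-1880/15307 + 20116) = 1/(307913732/15307) = 15307/307913732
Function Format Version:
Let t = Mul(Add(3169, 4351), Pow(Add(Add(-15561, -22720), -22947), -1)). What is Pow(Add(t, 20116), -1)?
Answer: Rational(15307, 307913732) ≈ 4.9712e-5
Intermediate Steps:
t = Rational(-1880, 15307) (t = Mul(7520, Pow(Add(-38281, -22947), -1)) = Mul(7520, Pow(-61228, -1)) = Mul(7520, Rational(-1, 61228)) = Rational(-1880, 15307) ≈ -0.12282)
Pow(Add(t, 20116), -1) = Pow(Add(Rational(-1880, 15307), 20116), -1) = Pow(Rational(307913732, 15307), -1) = Rational(15307, 307913732)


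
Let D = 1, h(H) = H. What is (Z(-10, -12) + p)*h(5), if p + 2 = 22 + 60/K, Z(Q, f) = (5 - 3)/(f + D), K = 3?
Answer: 2190/11 ≈ 199.09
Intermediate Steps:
Z(Q, f) = 2/(1 + f) (Z(Q, f) = (5 - 3)/(f + 1) = 2/(1 + f))
p = 40 (p = -2 + (22 + 60/3) = -2 + (22 + 60*(⅓)) = -2 + (22 + 20) = -2 + 42 = 40)
(Z(-10, -12) + p)*h(5) = (2/(1 - 12) + 40)*5 = (2/(-11) + 40)*5 = (2*(-1/11) + 40)*5 = (-2/11 + 40)*5 = (438/11)*5 = 2190/11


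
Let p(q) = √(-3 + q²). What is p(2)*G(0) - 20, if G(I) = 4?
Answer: -16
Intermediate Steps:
p(2)*G(0) - 20 = √(-3 + 2²)*4 - 20 = √(-3 + 4)*4 - 20 = √1*4 - 20 = 1*4 - 20 = 4 - 20 = -16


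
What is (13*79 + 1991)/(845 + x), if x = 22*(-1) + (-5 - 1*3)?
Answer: 3018/815 ≈ 3.7031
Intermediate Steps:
x = -30 (x = -22 + (-5 - 3) = -22 - 8 = -30)
(13*79 + 1991)/(845 + x) = (13*79 + 1991)/(845 - 30) = (1027 + 1991)/815 = 3018*(1/815) = 3018/815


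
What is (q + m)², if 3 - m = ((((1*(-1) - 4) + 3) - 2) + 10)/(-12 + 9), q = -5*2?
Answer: 25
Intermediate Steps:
q = -10
m = 5 (m = 3 - ((((1*(-1) - 4) + 3) - 2) + 10)/(-12 + 9) = 3 - ((((-1 - 4) + 3) - 2) + 10)/(-3) = 3 - (((-5 + 3) - 2) + 10)*(-1)/3 = 3 - ((-2 - 2) + 10)*(-1)/3 = 3 - (-4 + 10)*(-1)/3 = 3 - 6*(-1)/3 = 3 - 1*(-2) = 3 + 2 = 5)
(q + m)² = (-10 + 5)² = (-5)² = 25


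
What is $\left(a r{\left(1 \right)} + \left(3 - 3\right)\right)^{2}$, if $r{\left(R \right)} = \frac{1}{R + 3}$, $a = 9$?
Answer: $\frac{81}{16} \approx 5.0625$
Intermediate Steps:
$r{\left(R \right)} = \frac{1}{3 + R}$
$\left(a r{\left(1 \right)} + \left(3 - 3\right)\right)^{2} = \left(\frac{9}{3 + 1} + \left(3 - 3\right)\right)^{2} = \left(\frac{9}{4} + \left(3 - 3\right)\right)^{2} = \left(9 \cdot \frac{1}{4} + 0\right)^{2} = \left(\frac{9}{4} + 0\right)^{2} = \left(\frac{9}{4}\right)^{2} = \frac{81}{16}$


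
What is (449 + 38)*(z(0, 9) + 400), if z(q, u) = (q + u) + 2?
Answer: 200157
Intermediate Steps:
z(q, u) = 2 + q + u
(449 + 38)*(z(0, 9) + 400) = (449 + 38)*((2 + 0 + 9) + 400) = 487*(11 + 400) = 487*411 = 200157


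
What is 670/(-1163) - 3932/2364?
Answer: -1539199/687333 ≈ -2.2394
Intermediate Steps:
670/(-1163) - 3932/2364 = 670*(-1/1163) - 3932*1/2364 = -670/1163 - 983/591 = -1539199/687333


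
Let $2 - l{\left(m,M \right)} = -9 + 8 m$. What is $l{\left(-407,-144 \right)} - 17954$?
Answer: $-14687$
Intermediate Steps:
$l{\left(m,M \right)} = 11 - 8 m$ ($l{\left(m,M \right)} = 2 - \left(-9 + 8 m\right) = 11 - 8 m$)
$l{\left(-407,-144 \right)} - 17954 = \left(11 - -3256\right) - 17954 = \left(11 + 3256\right) - 17954 = 3267 - 17954 = -14687$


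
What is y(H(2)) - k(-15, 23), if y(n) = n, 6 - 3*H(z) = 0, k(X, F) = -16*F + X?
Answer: 385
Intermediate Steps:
k(X, F) = X - 16*F
H(z) = 2 (H(z) = 2 - ⅓*0 = 2 + 0 = 2)
y(H(2)) - k(-15, 23) = 2 - (-15 - 16*23) = 2 - (-15 - 368) = 2 - 1*(-383) = 2 + 383 = 385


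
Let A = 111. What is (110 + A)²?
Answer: 48841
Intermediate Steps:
(110 + A)² = (110 + 111)² = 221² = 48841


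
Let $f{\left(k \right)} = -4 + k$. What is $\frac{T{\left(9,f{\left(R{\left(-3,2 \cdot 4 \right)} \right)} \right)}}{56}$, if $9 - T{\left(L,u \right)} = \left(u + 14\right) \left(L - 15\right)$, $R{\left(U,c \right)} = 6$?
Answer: $\frac{15}{8} \approx 1.875$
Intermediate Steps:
$T{\left(L,u \right)} = 9 - \left(-15 + L\right) \left(14 + u\right)$ ($T{\left(L,u \right)} = 9 - \left(u + 14\right) \left(L - 15\right) = 9 - \left(14 + u\right) \left(-15 + L\right) = 9 - \left(-15 + L\right) \left(14 + u\right)$)
$\frac{T{\left(9,f{\left(R{\left(-3,2 \cdot 4 \right)} \right)} \right)}}{56} = \frac{219 - 126 + 15 \left(-4 + 6\right) - 9 \left(-4 + 6\right)}{56} = \left(219 - 126 + 15 \cdot 2 - 9 \cdot 2\right) \frac{1}{56} = \left(219 - 126 + 30 - 18\right) \frac{1}{56} = 105 \cdot \frac{1}{56} = \frac{15}{8}$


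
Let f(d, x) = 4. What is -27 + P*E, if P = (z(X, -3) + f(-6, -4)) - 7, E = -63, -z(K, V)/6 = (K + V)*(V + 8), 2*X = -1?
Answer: -6453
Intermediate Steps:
X = -1/2 (X = (1/2)*(-1) = -1/2 ≈ -0.50000)
z(K, V) = -6*(8 + V)*(K + V) (z(K, V) = -6*(K + V)*(V + 8) = -6*(K + V)*(8 + V) = -6*(8 + V)*(K + V))
P = 102 (P = ((-48*(-1/2) - 48*(-3) - 6*(-3)**2 - 6*(-1/2)*(-3)) + 4) - 7 = ((24 + 144 - 6*9 - 9) + 4) - 7 = ((24 + 144 - 54 - 9) + 4) - 7 = (105 + 4) - 7 = 109 - 7 = 102)
-27 + P*E = -27 + 102*(-63) = -27 - 6426 = -6453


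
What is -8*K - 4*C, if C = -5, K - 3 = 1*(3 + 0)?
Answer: -28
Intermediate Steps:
K = 6 (K = 3 + 1*(3 + 0) = 3 + 1*3 = 3 + 3 = 6)
-8*K - 4*C = -8*6 - 4*(-5) = -48 + 20 = -28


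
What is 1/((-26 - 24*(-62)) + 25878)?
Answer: 1/27340 ≈ 3.6576e-5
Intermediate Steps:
1/((-26 - 24*(-62)) + 25878) = 1/((-26 + 1488) + 25878) = 1/(1462 + 25878) = 1/27340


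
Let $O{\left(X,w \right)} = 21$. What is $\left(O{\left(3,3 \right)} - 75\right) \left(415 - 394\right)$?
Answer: $-1134$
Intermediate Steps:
$\left(O{\left(3,3 \right)} - 75\right) \left(415 - 394\right) = \left(21 - 75\right) \left(415 - 394\right) = \left(-54\right) 21 = -1134$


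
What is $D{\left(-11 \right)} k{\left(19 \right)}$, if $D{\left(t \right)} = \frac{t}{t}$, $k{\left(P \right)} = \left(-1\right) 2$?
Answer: $-2$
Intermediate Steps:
$k{\left(P \right)} = -2$
$D{\left(t \right)} = 1$
$D{\left(-11 \right)} k{\left(19 \right)} = 1 \left(-2\right) = -2$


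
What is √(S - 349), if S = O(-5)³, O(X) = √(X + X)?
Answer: √(-349 - 10*I*√10) ≈ 0.8455 - 18.701*I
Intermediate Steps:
O(X) = √2*√X (O(X) = √(2*X) = √2*√X)
S = -10*I*√10 (S = (√2*√(-5))³ = (√2*(I*√5))³ = (I*√10)³ = -10*I*√10 ≈ -31.623*I)
√(S - 349) = √(-10*I*√10 - 349) = √(-349 - 10*I*√10)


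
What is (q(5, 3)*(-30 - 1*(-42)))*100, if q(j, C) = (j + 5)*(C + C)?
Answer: 72000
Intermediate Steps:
q(j, C) = 2*C*(5 + j) (q(j, C) = (5 + j)*(2*C) = 2*C*(5 + j))
(q(5, 3)*(-30 - 1*(-42)))*100 = ((2*3*(5 + 5))*(-30 - 1*(-42)))*100 = ((2*3*10)*(-30 + 42))*100 = (60*12)*100 = 720*100 = 72000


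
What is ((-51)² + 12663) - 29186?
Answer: -13922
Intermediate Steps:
((-51)² + 12663) - 29186 = (2601 + 12663) - 29186 = 15264 - 29186 = -13922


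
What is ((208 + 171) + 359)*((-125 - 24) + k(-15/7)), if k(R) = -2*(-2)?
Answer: -107010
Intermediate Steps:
k(R) = 4
((208 + 171) + 359)*((-125 - 24) + k(-15/7)) = ((208 + 171) + 359)*((-125 - 24) + 4) = (379 + 359)*(-149 + 4) = 738*(-145) = -107010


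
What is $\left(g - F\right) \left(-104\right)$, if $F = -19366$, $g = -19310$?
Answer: $-5824$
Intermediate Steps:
$\left(g - F\right) \left(-104\right) = \left(-19310 - -19366\right) \left(-104\right) = \left(-19310 + 19366\right) \left(-104\right) = 56 \left(-104\right) = -5824$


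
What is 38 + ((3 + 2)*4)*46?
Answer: 958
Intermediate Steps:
38 + ((3 + 2)*4)*46 = 38 + (5*4)*46 = 38 + 20*46 = 38 + 920 = 958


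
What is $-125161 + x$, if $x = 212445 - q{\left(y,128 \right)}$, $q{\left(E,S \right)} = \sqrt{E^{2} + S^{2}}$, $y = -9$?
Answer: $87284 - \sqrt{16465} \approx 87156.0$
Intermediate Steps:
$x = 212445 - \sqrt{16465}$ ($x = 212445 - \sqrt{\left(-9\right)^{2} + 128^{2}} = 212445 - \sqrt{81 + 16384} = 212445 - \sqrt{16465} \approx 2.1232 \cdot 10^{5}$)
$-125161 + x = -125161 + \left(212445 - \sqrt{16465}\right) = 87284 - \sqrt{16465}$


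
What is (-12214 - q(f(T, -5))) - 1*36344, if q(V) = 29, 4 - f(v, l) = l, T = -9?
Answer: -48587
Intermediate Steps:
f(v, l) = 4 - l
(-12214 - q(f(T, -5))) - 1*36344 = (-12214 - 1*29) - 1*36344 = (-12214 - 29) - 36344 = -12243 - 36344 = -48587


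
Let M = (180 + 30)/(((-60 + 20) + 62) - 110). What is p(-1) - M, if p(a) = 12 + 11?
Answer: 1117/44 ≈ 25.386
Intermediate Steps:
p(a) = 23
M = -105/44 (M = 210/((-40 + 62) - 110) = 210/(22 - 110) = 210/(-88) = 210*(-1/88) = -105/44 ≈ -2.3864)
p(-1) - M = 23 - 1*(-105/44) = 23 + 105/44 = 1117/44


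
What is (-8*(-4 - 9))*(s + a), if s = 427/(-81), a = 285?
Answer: 2356432/81 ≈ 29092.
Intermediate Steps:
s = -427/81 (s = 427*(-1/81) = -427/81 ≈ -5.2716)
(-8*(-4 - 9))*(s + a) = (-8*(-4 - 9))*(-427/81 + 285) = -8*(-13)*(22658/81) = 104*(22658/81) = 2356432/81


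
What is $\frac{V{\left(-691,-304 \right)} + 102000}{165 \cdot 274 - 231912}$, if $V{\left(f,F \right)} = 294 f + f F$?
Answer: $- \frac{54455}{93351} \approx -0.58334$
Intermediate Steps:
$V{\left(f,F \right)} = 294 f + F f$
$\frac{V{\left(-691,-304 \right)} + 102000}{165 \cdot 274 - 231912} = \frac{- 691 \left(294 - 304\right) + 102000}{165 \cdot 274 - 231912} = \frac{\left(-691\right) \left(-10\right) + 102000}{45210 - 231912} = \frac{6910 + 102000}{-186702} = 108910 \left(- \frac{1}{186702}\right) = - \frac{54455}{93351}$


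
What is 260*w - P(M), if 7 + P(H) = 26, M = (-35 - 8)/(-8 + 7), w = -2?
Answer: -539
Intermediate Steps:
M = 43 (M = -43/(-1) = -43*(-1) = 43)
P(H) = 19 (P(H) = -7 + 26 = 19)
260*w - P(M) = 260*(-2) - 1*19 = -520 - 19 = -539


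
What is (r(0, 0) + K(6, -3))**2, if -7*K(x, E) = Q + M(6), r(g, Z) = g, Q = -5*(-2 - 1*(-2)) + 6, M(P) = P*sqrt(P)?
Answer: 36/7 + 72*sqrt(6)/49 ≈ 8.7421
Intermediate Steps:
M(P) = P**(3/2)
Q = 6 (Q = -5*(-2 + 2) + 6 = -5*0 + 6 = 0 + 6 = 6)
K(x, E) = -6/7 - 6*sqrt(6)/7 (K(x, E) = -(6 + 6**(3/2))/7 = -(6 + 6*sqrt(6))/7 = -6/7 - 6*sqrt(6)/7)
(r(0, 0) + K(6, -3))**2 = (0 + (-6/7 - 6*sqrt(6)/7))**2 = (-6/7 - 6*sqrt(6)/7)**2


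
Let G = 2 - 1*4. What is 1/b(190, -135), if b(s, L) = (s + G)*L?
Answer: -1/25380 ≈ -3.9401e-5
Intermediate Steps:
G = -2 (G = 2 - 4 = -2)
b(s, L) = L*(-2 + s) (b(s, L) = (s - 2)*L = (-2 + s)*L = L*(-2 + s))
1/b(190, -135) = 1/(-135*(-2 + 190)) = 1/(-135*188) = 1/(-25380) = -1/25380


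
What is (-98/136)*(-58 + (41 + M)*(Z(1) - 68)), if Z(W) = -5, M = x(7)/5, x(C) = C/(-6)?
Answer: 4459931/2040 ≈ 2186.2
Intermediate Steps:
x(C) = -C/6 (x(C) = C*(-⅙) = -C/6)
M = -7/30 (M = -⅙*7/5 = -7/6*⅕ = -7/30 ≈ -0.23333)
(-98/136)*(-58 + (41 + M)*(Z(1) - 68)) = (-98/136)*(-58 + (41 - 7/30)*(-5 - 68)) = (-98*1/136)*(-58 + (1223/30)*(-73)) = -49*(-58 - 89279/30)/68 = -49/68*(-91019/30) = 4459931/2040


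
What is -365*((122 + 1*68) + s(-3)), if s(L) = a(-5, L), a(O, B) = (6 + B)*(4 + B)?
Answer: -70445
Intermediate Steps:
a(O, B) = (4 + B)*(6 + B)
s(L) = 24 + L**2 + 10*L
-365*((122 + 1*68) + s(-3)) = -365*((122 + 1*68) + (24 + (-3)**2 + 10*(-3))) = -365*((122 + 68) + (24 + 9 - 30)) = -365*(190 + 3) = -365*193 = -70445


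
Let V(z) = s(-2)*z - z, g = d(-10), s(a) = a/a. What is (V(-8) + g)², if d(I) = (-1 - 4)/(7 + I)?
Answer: 25/9 ≈ 2.7778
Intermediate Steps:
s(a) = 1
d(I) = -5/(7 + I)
g = 5/3 (g = -5/(7 - 10) = -5/(-3) = -5*(-⅓) = 5/3 ≈ 1.6667)
V(z) = 0 (V(z) = 1*z - z = z - z = 0)
(V(-8) + g)² = (0 + 5/3)² = (5/3)² = 25/9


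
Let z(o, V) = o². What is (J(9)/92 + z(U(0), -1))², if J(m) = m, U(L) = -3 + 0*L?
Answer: 700569/8464 ≈ 82.770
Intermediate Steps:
U(L) = -3 (U(L) = -3 + 0 = -3)
(J(9)/92 + z(U(0), -1))² = (9/92 + (-3)²)² = (9*(1/92) + 9)² = (9/92 + 9)² = (837/92)² = 700569/8464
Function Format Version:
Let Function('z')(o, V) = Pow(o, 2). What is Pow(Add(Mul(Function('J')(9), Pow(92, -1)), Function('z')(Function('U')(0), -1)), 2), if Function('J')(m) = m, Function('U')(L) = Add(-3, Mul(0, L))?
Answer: Rational(700569, 8464) ≈ 82.770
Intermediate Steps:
Function('U')(L) = -3 (Function('U')(L) = Add(-3, 0) = -3)
Pow(Add(Mul(Function('J')(9), Pow(92, -1)), Function('z')(Function('U')(0), -1)), 2) = Pow(Add(Mul(9, Pow(92, -1)), Pow(-3, 2)), 2) = Pow(Add(Mul(9, Rational(1, 92)), 9), 2) = Pow(Add(Rational(9, 92), 9), 2) = Pow(Rational(837, 92), 2) = Rational(700569, 8464)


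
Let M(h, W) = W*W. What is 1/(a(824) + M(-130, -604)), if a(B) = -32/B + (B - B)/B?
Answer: 103/37576044 ≈ 2.7411e-6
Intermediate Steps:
M(h, W) = W²
a(B) = -32/B (a(B) = -32/B + 0/B = -32/B + 0 = -32/B)
1/(a(824) + M(-130, -604)) = 1/(-32/824 + (-604)²) = 1/(-32*1/824 + 364816) = 1/(-4/103 + 364816) = 1/(37576044/103) = 103/37576044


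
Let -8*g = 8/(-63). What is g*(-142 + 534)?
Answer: 56/9 ≈ 6.2222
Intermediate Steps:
g = 1/63 (g = -1/(-63) = -(-1)/63 = -1/8*(-8/63) = 1/63 ≈ 0.015873)
g*(-142 + 534) = (-142 + 534)/63 = (1/63)*392 = 56/9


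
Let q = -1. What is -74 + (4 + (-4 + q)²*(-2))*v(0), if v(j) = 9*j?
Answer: -74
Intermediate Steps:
-74 + (4 + (-4 + q)²*(-2))*v(0) = -74 + (4 + (-4 - 1)²*(-2))*(9*0) = -74 + (4 + (-5)²*(-2))*0 = -74 + (4 + 25*(-2))*0 = -74 + (4 - 50)*0 = -74 - 46*0 = -74 + 0 = -74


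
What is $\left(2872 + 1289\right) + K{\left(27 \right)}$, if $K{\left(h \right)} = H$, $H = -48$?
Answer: $4113$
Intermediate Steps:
$K{\left(h \right)} = -48$
$\left(2872 + 1289\right) + K{\left(27 \right)} = \left(2872 + 1289\right) - 48 = 4161 - 48 = 4113$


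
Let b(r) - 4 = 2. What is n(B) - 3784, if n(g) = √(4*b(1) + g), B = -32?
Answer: -3784 + 2*I*√2 ≈ -3784.0 + 2.8284*I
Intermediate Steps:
b(r) = 6 (b(r) = 4 + 2 = 6)
n(g) = √(24 + g) (n(g) = √(4*6 + g) = √(24 + g))
n(B) - 3784 = √(24 - 32) - 3784 = √(-8) - 3784 = 2*I*√2 - 3784 = -3784 + 2*I*√2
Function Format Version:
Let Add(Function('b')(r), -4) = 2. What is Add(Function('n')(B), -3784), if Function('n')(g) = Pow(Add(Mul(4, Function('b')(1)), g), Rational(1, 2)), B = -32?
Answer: Add(-3784, Mul(2, I, Pow(2, Rational(1, 2)))) ≈ Add(-3784.0, Mul(2.8284, I))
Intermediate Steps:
Function('b')(r) = 6 (Function('b')(r) = Add(4, 2) = 6)
Function('n')(g) = Pow(Add(24, g), Rational(1, 2)) (Function('n')(g) = Pow(Add(Mul(4, 6), g), Rational(1, 2)) = Pow(Add(24, g), Rational(1, 2)))
Add(Function('n')(B), -3784) = Add(Pow(Add(24, -32), Rational(1, 2)), -3784) = Add(Pow(-8, Rational(1, 2)), -3784) = Add(Mul(2, I, Pow(2, Rational(1, 2))), -3784) = Add(-3784, Mul(2, I, Pow(2, Rational(1, 2))))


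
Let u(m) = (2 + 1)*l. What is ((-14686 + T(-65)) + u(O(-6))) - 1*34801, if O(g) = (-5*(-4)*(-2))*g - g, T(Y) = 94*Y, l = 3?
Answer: -55588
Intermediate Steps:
O(g) = -41*g (O(g) = (20*(-2))*g - g = -40*g - g = -41*g)
u(m) = 9 (u(m) = (2 + 1)*3 = 3*3 = 9)
((-14686 + T(-65)) + u(O(-6))) - 1*34801 = ((-14686 + 94*(-65)) + 9) - 1*34801 = ((-14686 - 6110) + 9) - 34801 = (-20796 + 9) - 34801 = -20787 - 34801 = -55588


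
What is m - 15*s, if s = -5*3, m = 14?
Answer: 239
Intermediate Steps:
s = -15
m - 15*s = 14 - 15*(-15) = 14 + 225 = 239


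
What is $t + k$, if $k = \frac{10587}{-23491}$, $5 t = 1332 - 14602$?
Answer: $- \frac{62355701}{23491} \approx -2654.4$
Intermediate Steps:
$t = -2654$ ($t = \frac{1332 - 14602}{5} = \frac{1}{5} \left(-13270\right) = -2654$)
$k = - \frac{10587}{23491}$ ($k = 10587 \left(- \frac{1}{23491}\right) = - \frac{10587}{23491} \approx -0.45068$)
$t + k = -2654 - \frac{10587}{23491} = - \frac{62355701}{23491}$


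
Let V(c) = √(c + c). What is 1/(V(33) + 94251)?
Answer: 31417/2961083645 - √66/8883250935 ≈ 1.0609e-5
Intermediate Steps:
V(c) = √2*√c (V(c) = √(2*c) = √2*√c)
1/(V(33) + 94251) = 1/(√2*√33 + 94251) = 1/(√66 + 94251) = 1/(94251 + √66)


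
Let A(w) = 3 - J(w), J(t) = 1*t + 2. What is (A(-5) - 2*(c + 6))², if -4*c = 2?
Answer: 25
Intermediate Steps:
J(t) = 2 + t (J(t) = t + 2 = 2 + t)
c = -½ (c = -¼*2 = -½ ≈ -0.50000)
A(w) = 1 - w (A(w) = 3 - (2 + w) = 3 + (-2 - w) = 1 - w)
(A(-5) - 2*(c + 6))² = ((1 - 1*(-5)) - 2*(-½ + 6))² = ((1 + 5) - 2*11/2)² = (6 - 11)² = (-5)² = 25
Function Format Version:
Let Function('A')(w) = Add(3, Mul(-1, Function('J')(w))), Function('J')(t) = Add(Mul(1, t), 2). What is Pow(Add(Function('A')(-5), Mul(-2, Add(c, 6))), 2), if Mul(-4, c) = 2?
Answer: 25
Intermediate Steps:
Function('J')(t) = Add(2, t) (Function('J')(t) = Add(t, 2) = Add(2, t))
c = Rational(-1, 2) (c = Mul(Rational(-1, 4), 2) = Rational(-1, 2) ≈ -0.50000)
Function('A')(w) = Add(1, Mul(-1, w)) (Function('A')(w) = Add(3, Mul(-1, Add(2, w))) = Add(3, Add(-2, Mul(-1, w))) = Add(1, Mul(-1, w)))
Pow(Add(Function('A')(-5), Mul(-2, Add(c, 6))), 2) = Pow(Add(Add(1, Mul(-1, -5)), Mul(-2, Add(Rational(-1, 2), 6))), 2) = Pow(Add(Add(1, 5), Mul(-2, Rational(11, 2))), 2) = Pow(Add(6, -11), 2) = Pow(-5, 2) = 25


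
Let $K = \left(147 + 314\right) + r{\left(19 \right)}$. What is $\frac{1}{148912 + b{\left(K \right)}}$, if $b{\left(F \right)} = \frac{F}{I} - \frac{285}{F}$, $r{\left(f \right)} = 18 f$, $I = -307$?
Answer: $\frac{246521}{36709202848} \approx 6.7155 \cdot 10^{-6}$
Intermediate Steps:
$K = 803$ ($K = \left(147 + 314\right) + 18 \cdot 19 = 461 + 342 = 803$)
$b{\left(F \right)} = - \frac{285}{F} - \frac{F}{307}$ ($b{\left(F \right)} = \frac{F}{-307} - \frac{285}{F} = F \left(- \frac{1}{307}\right) - \frac{285}{F} = - \frac{F}{307} - \frac{285}{F} = - \frac{285}{F} - \frac{F}{307}$)
$\frac{1}{148912 + b{\left(K \right)}} = \frac{1}{148912 - \left(\frac{803}{307} + \frac{285}{803}\right)} = \frac{1}{148912 - \frac{732304}{246521}} = \frac{1}{\frac{36709202848}{246521}} = \frac{246521}{36709202848}$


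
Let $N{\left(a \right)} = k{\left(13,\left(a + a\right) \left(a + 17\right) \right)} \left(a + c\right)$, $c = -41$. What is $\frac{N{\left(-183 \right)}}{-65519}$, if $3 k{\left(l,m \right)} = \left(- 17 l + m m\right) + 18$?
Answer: $\frac{826849258592}{196557} \approx 4.2067 \cdot 10^{6}$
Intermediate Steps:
$k{\left(l,m \right)} = 6 - \frac{17 l}{3} + \frac{m^{2}}{3}$ ($k{\left(l,m \right)} = \frac{\left(- 17 l + m m\right) + 18}{3} = \frac{\left(- 17 l + m^{2}\right) + 18}{3} = \frac{\left(m^{2} - 17 l\right) + 18}{3} = \frac{18 + m^{2} - 17 l}{3} = 6 - \frac{17 l}{3} + \frac{m^{2}}{3}$)
$N{\left(a \right)} = \left(-41 + a\right) \left(- \frac{203}{3} + \frac{4 a^{2} \left(17 + a\right)^{2}}{3}\right)$ ($N{\left(a \right)} = \left(6 - \frac{221}{3} + \frac{\left(\left(a + a\right) \left(a + 17\right)\right)^{2}}{3}\right) \left(a - 41\right) = \left(6 - \frac{221}{3} + \frac{\left(2 a \left(17 + a\right)\right)^{2}}{3}\right) \left(-41 + a\right) = \left(6 - \frac{221}{3} + \frac{4 a^{2} \left(17 + a\right)^{2}}{3}\right) \left(-41 + a\right) = \left(- \frac{203}{3} + \frac{4 a^{2} \left(17 + a\right)^{2}}{3}\right) \left(-41 + a\right) = \left(-41 + a\right) \left(- \frac{203}{3} + \frac{4 a^{2} \left(17 + a\right)^{2}}{3}\right)$)
$\frac{N{\left(-183 \right)}}{-65519} = \frac{\frac{1}{3} \left(-203 + 4 \left(-183\right)^{2} \left(17 - 183\right)^{2}\right) \left(-41 - 183\right)}{-65519} = \frac{1}{3} \left(-203 + 4 \cdot 33489 \left(-166\right)^{2}\right) \left(-224\right) \left(- \frac{1}{65519}\right) = \frac{1}{3} \left(-203 + 4 \cdot 33489 \cdot 27556\right) \left(-224\right) \left(- \frac{1}{65519}\right) = \frac{1}{3} \left(-203 + 3691291536\right) \left(-224\right) \left(- \frac{1}{65519}\right) = \frac{1}{3} \cdot 3691291333 \left(-224\right) \left(- \frac{1}{65519}\right) = \left(- \frac{826849258592}{3}\right) \left(- \frac{1}{65519}\right) = \frac{826849258592}{196557}$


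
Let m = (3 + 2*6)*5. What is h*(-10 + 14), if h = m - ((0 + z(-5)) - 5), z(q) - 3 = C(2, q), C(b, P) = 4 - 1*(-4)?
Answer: 276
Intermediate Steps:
C(b, P) = 8 (C(b, P) = 4 + 4 = 8)
z(q) = 11 (z(q) = 3 + 8 = 11)
m = 75 (m = (3 + 12)*5 = 15*5 = 75)
h = 69 (h = 75 - ((0 + 11) - 5) = 75 - (11 - 5) = 75 - 1*6 = 75 - 6 = 69)
h*(-10 + 14) = 69*(-10 + 14) = 69*4 = 276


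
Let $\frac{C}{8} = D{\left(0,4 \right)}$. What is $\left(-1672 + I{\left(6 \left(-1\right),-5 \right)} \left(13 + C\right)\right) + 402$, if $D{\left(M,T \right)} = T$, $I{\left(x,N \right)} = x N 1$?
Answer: $80$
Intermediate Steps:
$I{\left(x,N \right)} = N x$ ($I{\left(x,N \right)} = N x 1 = N x$)
$C = 32$ ($C = 8 \cdot 4 = 32$)
$\left(-1672 + I{\left(6 \left(-1\right),-5 \right)} \left(13 + C\right)\right) + 402 = \left(-1672 + - 5 \cdot 6 \left(-1\right) \left(13 + 32\right)\right) + 402 = \left(-1672 + \left(-5\right) \left(-6\right) 45\right) + 402 = \left(-1672 + 30 \cdot 45\right) + 402 = \left(-1672 + 1350\right) + 402 = -322 + 402 = 80$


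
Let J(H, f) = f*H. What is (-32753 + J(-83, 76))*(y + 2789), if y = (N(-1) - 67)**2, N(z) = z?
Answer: -289559193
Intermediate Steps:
J(H, f) = H*f
y = 4624 (y = (-1 - 67)**2 = (-68)**2 = 4624)
(-32753 + J(-83, 76))*(y + 2789) = (-32753 - 83*76)*(4624 + 2789) = (-32753 - 6308)*7413 = -39061*7413 = -289559193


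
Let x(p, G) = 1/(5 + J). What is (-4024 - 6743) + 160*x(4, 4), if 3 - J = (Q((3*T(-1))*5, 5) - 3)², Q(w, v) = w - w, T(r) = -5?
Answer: -10927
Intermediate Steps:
Q(w, v) = 0
J = -6 (J = 3 - (0 - 3)² = 3 - 1*(-3)² = 3 - 1*9 = 3 - 9 = -6)
x(p, G) = -1 (x(p, G) = 1/(5 - 6) = 1/(-1) = -1)
(-4024 - 6743) + 160*x(4, 4) = (-4024 - 6743) + 160*(-1) = -10767 - 160 = -10927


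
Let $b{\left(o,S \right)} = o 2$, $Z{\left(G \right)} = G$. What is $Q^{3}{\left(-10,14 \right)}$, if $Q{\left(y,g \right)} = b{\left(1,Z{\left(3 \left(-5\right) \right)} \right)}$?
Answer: $8$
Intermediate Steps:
$b{\left(o,S \right)} = 2 o$
$Q{\left(y,g \right)} = 2$ ($Q{\left(y,g \right)} = 2 \cdot 1 = 2$)
$Q^{3}{\left(-10,14 \right)} = 2^{3} = 8$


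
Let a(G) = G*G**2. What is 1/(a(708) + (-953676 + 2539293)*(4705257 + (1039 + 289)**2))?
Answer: 1/10257459154809 ≈ 9.7490e-14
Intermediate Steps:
a(G) = G**3
1/(a(708) + (-953676 + 2539293)*(4705257 + (1039 + 289)**2)) = 1/(708**3 + (-953676 + 2539293)*(4705257 + (1039 + 289)**2)) = 1/(354894912 + 1585617*(4705257 + 1328**2)) = 1/(354894912 + 1585617*(4705257 + 1763584)) = 1/(354894912 + 1585617*6468841) = 1/(354894912 + 10257104259897) = 1/10257459154809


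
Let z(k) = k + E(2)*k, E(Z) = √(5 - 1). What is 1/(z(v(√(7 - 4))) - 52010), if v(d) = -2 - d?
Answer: -52016/2705664229 + 3*√3/2705664229 ≈ -1.9223e-5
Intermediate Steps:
E(Z) = 2 (E(Z) = √4 = 2)
z(k) = 3*k (z(k) = k + 2*k = 3*k)
1/(z(v(√(7 - 4))) - 52010) = 1/(3*(-2 - √(7 - 4)) - 52010) = 1/(3*(-2 - √3) - 52010) = 1/((-6 - 3*√3) - 52010) = 1/(-52016 - 3*√3)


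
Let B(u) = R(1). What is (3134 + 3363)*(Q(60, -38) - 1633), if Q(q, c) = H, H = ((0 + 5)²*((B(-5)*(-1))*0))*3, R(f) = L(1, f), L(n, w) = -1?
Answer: -10609601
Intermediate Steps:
R(f) = -1
B(u) = -1
H = 0 (H = ((0 + 5)²*(-1*(-1)*0))*3 = (5²*(1*0))*3 = (25*0)*3 = 0*3 = 0)
Q(q, c) = 0
(3134 + 3363)*(Q(60, -38) - 1633) = (3134 + 3363)*(0 - 1633) = 6497*(-1633) = -10609601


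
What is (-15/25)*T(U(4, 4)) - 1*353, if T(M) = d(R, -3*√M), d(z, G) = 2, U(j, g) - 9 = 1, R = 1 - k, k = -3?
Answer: -1771/5 ≈ -354.20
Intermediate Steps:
R = 4 (R = 1 - 1*(-3) = 1 + 3 = 4)
U(j, g) = 10 (U(j, g) = 9 + 1 = 10)
T(M) = 2
(-15/25)*T(U(4, 4)) - 1*353 = -15/25*2 - 1*353 = -15*1/25*2 - 353 = -⅗*2 - 353 = -6/5 - 353 = -1771/5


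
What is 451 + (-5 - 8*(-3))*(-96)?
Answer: -1373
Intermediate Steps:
451 + (-5 - 8*(-3))*(-96) = 451 + (-5 + 24)*(-96) = 451 + 19*(-96) = 451 - 1824 = -1373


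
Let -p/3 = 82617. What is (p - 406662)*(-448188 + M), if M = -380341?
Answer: 542283001377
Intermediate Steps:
p = -247851 (p = -3*82617 = -247851)
(p - 406662)*(-448188 + M) = (-247851 - 406662)*(-448188 - 380341) = -654513*(-828529) = 542283001377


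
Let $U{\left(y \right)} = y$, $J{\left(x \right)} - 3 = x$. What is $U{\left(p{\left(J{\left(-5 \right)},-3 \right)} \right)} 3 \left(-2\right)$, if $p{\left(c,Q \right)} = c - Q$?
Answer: $-6$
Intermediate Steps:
$J{\left(x \right)} = 3 + x$
$U{\left(p{\left(J{\left(-5 \right)},-3 \right)} \right)} 3 \left(-2\right) = \left(\left(3 - 5\right) - -3\right) 3 \left(-2\right) = \left(-2 + 3\right) 3 \left(-2\right) = 1 \cdot 3 \left(-2\right) = 3 \left(-2\right) = -6$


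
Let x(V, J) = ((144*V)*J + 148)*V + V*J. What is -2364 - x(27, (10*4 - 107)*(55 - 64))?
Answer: -63323169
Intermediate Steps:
x(V, J) = J*V + V*(148 + 144*J*V) (x(V, J) = (144*J*V + 148)*V + J*V = (148 + 144*J*V)*V + J*V = V*(148 + 144*J*V) + J*V = J*V + V*(148 + 144*J*V))
-2364 - x(27, (10*4 - 107)*(55 - 64)) = -2364 - 27*(148 + (10*4 - 107)*(55 - 64) + 144*((10*4 - 107)*(55 - 64))*27) = -2364 - 27*(148 + (40 - 107)*(-9) + 144*((40 - 107)*(-9))*27) = -2364 - 27*(148 - 67*(-9) + 144*(-67*(-9))*27) = -2364 - 27*(148 + 603 + 144*603*27) = -2364 - 27*(148 + 603 + 2344464) = -2364 - 27*2345215 = -2364 - 1*63320805 = -2364 - 63320805 = -63323169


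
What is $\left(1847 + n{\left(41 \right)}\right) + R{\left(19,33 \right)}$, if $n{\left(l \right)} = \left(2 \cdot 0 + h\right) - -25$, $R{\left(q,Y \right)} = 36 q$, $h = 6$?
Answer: $2562$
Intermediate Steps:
$n{\left(l \right)} = 31$ ($n{\left(l \right)} = \left(2 \cdot 0 + 6\right) - -25 = \left(0 + 6\right) + 25 = 6 + 25 = 31$)
$\left(1847 + n{\left(41 \right)}\right) + R{\left(19,33 \right)} = \left(1847 + 31\right) + 36 \cdot 19 = 1878 + 684 = 2562$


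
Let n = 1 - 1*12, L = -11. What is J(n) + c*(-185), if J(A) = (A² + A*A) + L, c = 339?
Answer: -62484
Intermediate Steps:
n = -11 (n = 1 - 12 = -11)
J(A) = -11 + 2*A² (J(A) = (A² + A*A) - 11 = (A² + A²) - 11 = 2*A² - 11 = -11 + 2*A²)
J(n) + c*(-185) = (-11 + 2*(-11)²) + 339*(-185) = (-11 + 2*121) - 62715 = (-11 + 242) - 62715 = 231 - 62715 = -62484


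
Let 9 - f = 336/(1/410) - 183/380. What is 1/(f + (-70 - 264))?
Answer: -380/52472117 ≈ -7.2419e-6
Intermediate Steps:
f = -52345197/380 (f = 9 - (336/(1/410) - 183/380) = 9 - (336/(1/410) - 183*1/380) = 9 - (336*410 - 183/380) = 9 - (137760 - 183/380) = 9 - 1*52348617/380 = 9 - 52348617/380 = -52345197/380 ≈ -1.3775e+5)
1/(f + (-70 - 264)) = 1/(-52345197/380 + (-70 - 264)) = 1/(-52345197/380 - 334) = 1/(-52472117/380) = -380/52472117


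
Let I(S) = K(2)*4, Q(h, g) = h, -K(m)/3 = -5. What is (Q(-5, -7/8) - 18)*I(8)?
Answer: -1380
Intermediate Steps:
K(m) = 15 (K(m) = -3*(-5) = 15)
I(S) = 60 (I(S) = 15*4 = 60)
(Q(-5, -7/8) - 18)*I(8) = (-5 - 18)*60 = -23*60 = -1380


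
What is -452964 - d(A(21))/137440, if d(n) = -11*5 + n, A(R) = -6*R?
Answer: -62255371979/137440 ≈ -4.5296e+5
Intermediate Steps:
d(n) = -55 + n
-452964 - d(A(21))/137440 = -452964 - (-55 - 6*21)/137440 = -452964 - (-55 - 126)/137440 = -452964 - (-181)/137440 = -452964 - 1*(-181/137440) = -452964 + 181/137440 = -62255371979/137440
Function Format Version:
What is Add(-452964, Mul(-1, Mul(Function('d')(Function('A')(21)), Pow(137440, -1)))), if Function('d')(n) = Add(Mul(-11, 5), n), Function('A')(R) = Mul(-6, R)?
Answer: Rational(-62255371979, 137440) ≈ -4.5296e+5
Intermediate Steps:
Function('d')(n) = Add(-55, n)
Add(-452964, Mul(-1, Mul(Function('d')(Function('A')(21)), Pow(137440, -1)))) = Add(-452964, Mul(-1, Mul(Add(-55, Mul(-6, 21)), Pow(137440, -1)))) = Add(-452964, Mul(-1, Mul(Add(-55, -126), Rational(1, 137440)))) = Add(-452964, Mul(-1, Mul(-181, Rational(1, 137440)))) = Add(-452964, Mul(-1, Rational(-181, 137440))) = Add(-452964, Rational(181, 137440)) = Rational(-62255371979, 137440)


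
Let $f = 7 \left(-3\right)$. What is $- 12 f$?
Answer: $252$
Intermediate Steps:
$f = -21$
$- 12 f = \left(-12\right) \left(-21\right) = 252$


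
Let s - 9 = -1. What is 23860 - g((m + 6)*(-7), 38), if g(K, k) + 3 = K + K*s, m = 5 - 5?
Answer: 24241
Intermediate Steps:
s = 8 (s = 9 - 1 = 8)
m = 0
g(K, k) = -3 + 9*K (g(K, k) = -3 + (K + K*8) = -3 + (K + 8*K) = -3 + 9*K)
23860 - g((m + 6)*(-7), 38) = 23860 - (-3 + 9*((0 + 6)*(-7))) = 23860 - (-3 + 9*(6*(-7))) = 23860 - (-3 + 9*(-42)) = 23860 - (-3 - 378) = 23860 - 1*(-381) = 23860 + 381 = 24241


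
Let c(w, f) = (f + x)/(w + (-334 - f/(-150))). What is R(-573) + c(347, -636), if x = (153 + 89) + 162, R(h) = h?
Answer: -131287/219 ≈ -599.48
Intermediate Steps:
x = 404 (x = 242 + 162 = 404)
c(w, f) = (404 + f)/(-334 + w + f/150) (c(w, f) = (f + 404)/(w + (-334 - f/(-150))) = (404 + f)/(w + (-334 - f*(-1)/150)) = (404 + f)/(w + (-334 - (-1)*f/150)) = (404 + f)/(w + (-334 + f/150)) = (404 + f)/(-334 + w + f/150))
R(-573) + c(347, -636) = -573 + 150*(404 - 636)/(-50100 - 636 + 150*347) = -573 + 150*(-232)/(-50100 - 636 + 52050) = -573 + 150*(-232)/1314 = -573 + 150*(1/1314)*(-232) = -573 - 5800/219 = -131287/219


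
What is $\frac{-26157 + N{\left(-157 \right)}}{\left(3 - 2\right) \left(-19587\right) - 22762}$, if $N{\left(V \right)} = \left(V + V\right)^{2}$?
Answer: $- \frac{72439}{42349} \approx -1.7105$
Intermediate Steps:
$N{\left(V \right)} = 4 V^{2}$ ($N{\left(V \right)} = \left(2 V\right)^{2} = 4 V^{2}$)
$\frac{-26157 + N{\left(-157 \right)}}{\left(3 - 2\right) \left(-19587\right) - 22762} = \frac{-26157 + 4 \left(-157\right)^{2}}{\left(3 - 2\right) \left(-19587\right) - 22762} = \frac{-26157 + 4 \cdot 24649}{1 \left(-19587\right) - 22762} = \frac{-26157 + 98596}{-19587 - 22762} = \frac{72439}{-42349} = 72439 \left(- \frac{1}{42349}\right) = - \frac{72439}{42349}$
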